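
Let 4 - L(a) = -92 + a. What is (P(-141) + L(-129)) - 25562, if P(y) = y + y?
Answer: -25619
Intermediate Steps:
L(a) = 96 - a (L(a) = 4 - (-92 + a) = 4 + (92 - a) = 96 - a)
P(y) = 2*y
(P(-141) + L(-129)) - 25562 = (2*(-141) + (96 - 1*(-129))) - 25562 = (-282 + (96 + 129)) - 25562 = (-282 + 225) - 25562 = -57 - 25562 = -25619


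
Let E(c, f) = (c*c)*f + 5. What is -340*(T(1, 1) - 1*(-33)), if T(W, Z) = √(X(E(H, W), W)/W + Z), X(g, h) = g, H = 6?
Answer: -11220 - 340*√42 ≈ -13423.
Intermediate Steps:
E(c, f) = 5 + f*c² (E(c, f) = c²*f + 5 = f*c² + 5 = 5 + f*c²)
T(W, Z) = √(Z + (5 + 36*W)/W) (T(W, Z) = √((5 + W*6²)/W + Z) = √((5 + W*36)/W + Z) = √((5 + 36*W)/W + Z) = √(Z + (5 + 36*W)/W))
-340*(T(1, 1) - 1*(-33)) = -340*(√(36 + 1 + 5/1) - 1*(-33)) = -340*(√(36 + 1 + 5*1) + 33) = -340*(√(36 + 1 + 5) + 33) = -340*(√42 + 33) = -340*(33 + √42) = -11220 - 340*√42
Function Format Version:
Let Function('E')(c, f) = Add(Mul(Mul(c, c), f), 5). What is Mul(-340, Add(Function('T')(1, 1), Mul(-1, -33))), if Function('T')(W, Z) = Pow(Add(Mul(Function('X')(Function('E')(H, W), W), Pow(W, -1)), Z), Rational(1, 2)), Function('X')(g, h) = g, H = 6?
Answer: Add(-11220, Mul(-340, Pow(42, Rational(1, 2)))) ≈ -13423.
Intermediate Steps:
Function('E')(c, f) = Add(5, Mul(f, Pow(c, 2))) (Function('E')(c, f) = Add(Mul(Pow(c, 2), f), 5) = Add(Mul(f, Pow(c, 2)), 5) = Add(5, Mul(f, Pow(c, 2))))
Function('T')(W, Z) = Pow(Add(Z, Mul(Pow(W, -1), Add(5, Mul(36, W)))), Rational(1, 2)) (Function('T')(W, Z) = Pow(Add(Mul(Add(5, Mul(W, Pow(6, 2))), Pow(W, -1)), Z), Rational(1, 2)) = Pow(Add(Mul(Add(5, Mul(W, 36)), Pow(W, -1)), Z), Rational(1, 2)) = Pow(Add(Mul(Add(5, Mul(36, W)), Pow(W, -1)), Z), Rational(1, 2)) = Pow(Add(Mul(Pow(W, -1), Add(5, Mul(36, W))), Z), Rational(1, 2)) = Pow(Add(Z, Mul(Pow(W, -1), Add(5, Mul(36, W)))), Rational(1, 2)))
Mul(-340, Add(Function('T')(1, 1), Mul(-1, -33))) = Mul(-340, Add(Pow(Add(36, 1, Mul(5, Pow(1, -1))), Rational(1, 2)), Mul(-1, -33))) = Mul(-340, Add(Pow(Add(36, 1, Mul(5, 1)), Rational(1, 2)), 33)) = Mul(-340, Add(Pow(Add(36, 1, 5), Rational(1, 2)), 33)) = Mul(-340, Add(Pow(42, Rational(1, 2)), 33)) = Mul(-340, Add(33, Pow(42, Rational(1, 2)))) = Add(-11220, Mul(-340, Pow(42, Rational(1, 2))))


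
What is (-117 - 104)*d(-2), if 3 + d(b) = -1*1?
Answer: 884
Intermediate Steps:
d(b) = -4 (d(b) = -3 - 1*1 = -3 - 1 = -4)
(-117 - 104)*d(-2) = (-117 - 104)*(-4) = -221*(-4) = 884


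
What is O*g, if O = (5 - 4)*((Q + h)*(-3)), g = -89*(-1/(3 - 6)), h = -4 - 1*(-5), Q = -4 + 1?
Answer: -178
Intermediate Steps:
Q = -3
h = 1 (h = -4 + 5 = 1)
g = -89/3 (g = -89/((-1*(-3))) = -89/3 ≈ -29.667)
O = 6 (O = (5 - 4)*((-3 + 1)*(-3)) = 1*(-2*(-3)) = 1*6 = 6)
O*g = 6*(-89/3) = -178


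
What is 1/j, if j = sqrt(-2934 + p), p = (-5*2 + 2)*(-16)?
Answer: -I*sqrt(2806)/2806 ≈ -0.018878*I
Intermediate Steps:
p = 128 (p = (-10 + 2)*(-16) = -8*(-16) = 128)
j = I*sqrt(2806) (j = sqrt(-2934 + 128) = sqrt(-2806) = I*sqrt(2806) ≈ 52.972*I)
1/j = 1/(I*sqrt(2806)) = -I*sqrt(2806)/2806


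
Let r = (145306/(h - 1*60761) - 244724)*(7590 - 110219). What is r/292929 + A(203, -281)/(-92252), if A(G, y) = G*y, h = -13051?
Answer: 42755900464955699629/498660698550924 ≈ 85742.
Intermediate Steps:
r = 926930410693513/36906 (r = (145306/(-13051 - 1*60761) - 244724)*(7590 - 110219) = (145306/(-13051 - 60761) - 244724)*(-102629) = (145306/(-73812) - 244724)*(-102629) = (145306*(-1/73812) - 244724)*(-102629) = (-72653/36906 - 244724)*(-102629) = -9031856597/36906*(-102629) = 926930410693513/36906 ≈ 2.5116e+10)
r/292929 + A(203, -281)/(-92252) = (926930410693513/36906)/292929 + (203*(-281))/(-92252) = (926930410693513/36906)*(1/292929) - 57043*(-1/92252) = 926930410693513/10810837674 + 57043/92252 = 42755900464955699629/498660698550924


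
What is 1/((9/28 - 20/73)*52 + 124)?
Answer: 511/64625 ≈ 0.0079072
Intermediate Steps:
1/((9/28 - 20/73)*52 + 124) = 1/((97/2044)*52 + 124) = 1/(1261/511 + 124) = 1/(64625/511) = 511/64625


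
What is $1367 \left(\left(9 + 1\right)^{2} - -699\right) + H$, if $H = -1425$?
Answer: $1090808$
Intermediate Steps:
$1367 \left(\left(9 + 1\right)^{2} - -699\right) + H = 1367 \left(\left(9 + 1\right)^{2} - -699\right) - 1425 = 1367 \left(10^{2} + 699\right) - 1425 = 1367 \left(100 + 699\right) - 1425 = 1367 \cdot 799 - 1425 = 1092233 - 1425 = 1090808$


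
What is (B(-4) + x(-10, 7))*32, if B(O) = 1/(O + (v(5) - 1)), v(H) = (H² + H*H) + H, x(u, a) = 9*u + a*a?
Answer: -32784/25 ≈ -1311.4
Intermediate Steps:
x(u, a) = a² + 9*u (x(u, a) = 9*u + a² = a² + 9*u)
v(H) = H + 2*H² (v(H) = (H² + H²) + H = 2*H² + H = H + 2*H²)
B(O) = 1/(54 + O) (B(O) = 1/(O + (5*(1 + 2*5) - 1)) = 1/(O + (5*(1 + 10) - 1)) = 1/(O + (5*11 - 1)) = 1/(O + (55 - 1)) = 1/(O + 54) = 1/(54 + O))
(B(-4) + x(-10, 7))*32 = (1/(54 - 4) + (7² + 9*(-10)))*32 = (1/50 + (49 - 90))*32 = (1/50 - 41)*32 = -2049/50*32 = -32784/25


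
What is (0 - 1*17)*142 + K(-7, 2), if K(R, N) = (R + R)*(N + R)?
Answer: -2344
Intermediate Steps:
K(R, N) = 2*R*(N + R) (K(R, N) = (2*R)*(N + R) = 2*R*(N + R))
(0 - 1*17)*142 + K(-7, 2) = (0 - 1*17)*142 + 2*(-7)*(2 - 7) = (0 - 17)*142 + 2*(-7)*(-5) = -17*142 + 70 = -2414 + 70 = -2344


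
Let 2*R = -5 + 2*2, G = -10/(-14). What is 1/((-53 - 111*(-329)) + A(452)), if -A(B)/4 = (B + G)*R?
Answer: 7/261600 ≈ 2.6758e-5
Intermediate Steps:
G = 5/7 (G = -10*(-1/14) = 5/7 ≈ 0.71429)
R = -1/2 (R = (-5 + 2*2)/2 = (-5 + 4)/2 = (1/2)*(-1) = -1/2 ≈ -0.50000)
A(B) = 10/7 + 2*B (A(B) = -4*(B + 5/7)*(-1)/2 = -4*(5/7 + B)*(-1)/2 = -4*(-5/14 - B/2) = 10/7 + 2*B)
1/((-53 - 111*(-329)) + A(452)) = 1/((-53 - 111*(-329)) + (10/7 + 2*452)) = 1/((-53 + 36519) + (10/7 + 904)) = 1/(36466 + 6338/7) = 1/(261600/7) = 7/261600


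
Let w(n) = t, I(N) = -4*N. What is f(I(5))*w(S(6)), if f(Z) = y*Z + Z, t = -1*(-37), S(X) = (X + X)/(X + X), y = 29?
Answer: -22200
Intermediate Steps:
S(X) = 1 (S(X) = (2*X)/((2*X)) = (2*X)*(1/(2*X)) = 1)
t = 37
w(n) = 37
f(Z) = 30*Z (f(Z) = 29*Z + Z = 30*Z)
f(I(5))*w(S(6)) = (30*(-4*5))*37 = (30*(-20))*37 = -600*37 = -22200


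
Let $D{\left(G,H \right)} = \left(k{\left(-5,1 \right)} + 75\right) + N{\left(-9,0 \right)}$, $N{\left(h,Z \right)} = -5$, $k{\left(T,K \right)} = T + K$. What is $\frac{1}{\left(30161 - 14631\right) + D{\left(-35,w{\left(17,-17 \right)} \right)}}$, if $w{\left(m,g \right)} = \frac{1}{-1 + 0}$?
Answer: $\frac{1}{15596} \approx 6.4119 \cdot 10^{-5}$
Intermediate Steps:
$k{\left(T,K \right)} = K + T$
$w{\left(m,g \right)} = -1$ ($w{\left(m,g \right)} = \frac{1}{-1} = -1$)
$D{\left(G,H \right)} = 66$ ($D{\left(G,H \right)} = \left(\left(1 - 5\right) + 75\right) - 5 = \left(-4 + 75\right) - 5 = 71 - 5 = 66$)
$\frac{1}{\left(30161 - 14631\right) + D{\left(-35,w{\left(17,-17 \right)} \right)}} = \frac{1}{\left(30161 - 14631\right) + 66} = \frac{1}{15530 + 66} = \frac{1}{15596}$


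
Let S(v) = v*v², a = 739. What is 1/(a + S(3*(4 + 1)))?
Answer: 1/4114 ≈ 0.00024307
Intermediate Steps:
S(v) = v³
1/(a + S(3*(4 + 1))) = 1/(739 + (3*(4 + 1))³) = 1/(739 + (3*5)³) = 1/(739 + 15³) = 1/(739 + 3375) = 1/4114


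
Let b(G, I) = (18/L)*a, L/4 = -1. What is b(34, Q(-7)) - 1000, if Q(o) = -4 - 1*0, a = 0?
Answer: -1000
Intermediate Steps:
L = -4 (L = 4*(-1) = -4)
Q(o) = -4 (Q(o) = -4 + 0 = -4)
b(G, I) = 0 (b(G, I) = (18/(-4))*0 = (18*(-¼))*0 = -9/2*0 = 0)
b(34, Q(-7)) - 1000 = 0 - 1000 = -1000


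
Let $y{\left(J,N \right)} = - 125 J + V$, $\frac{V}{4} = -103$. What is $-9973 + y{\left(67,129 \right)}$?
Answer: $-18760$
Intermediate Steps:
$V = -412$ ($V = 4 \left(-103\right) = -412$)
$y{\left(J,N \right)} = -412 - 125 J$ ($y{\left(J,N \right)} = - 125 J - 412 = -412 - 125 J$)
$-9973 + y{\left(67,129 \right)} = -9973 - 8787 = -18760$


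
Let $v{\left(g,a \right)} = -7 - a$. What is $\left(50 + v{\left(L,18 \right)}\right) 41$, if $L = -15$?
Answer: $1025$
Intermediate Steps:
$\left(50 + v{\left(L,18 \right)}\right) 41 = \left(50 - 25\right) 41 = 25 \cdot 41 = 1025$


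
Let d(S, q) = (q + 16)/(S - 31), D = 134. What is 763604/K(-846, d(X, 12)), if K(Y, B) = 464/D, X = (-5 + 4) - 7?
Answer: 12790367/58 ≈ 2.2052e+5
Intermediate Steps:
X = -8 (X = -1 - 7 = -8)
d(S, q) = (16 + q)/(-31 + S)
K(Y, B) = 232/67 (K(Y, B) = 464/134 = 464*(1/134) = 232/67)
763604/K(-846, d(X, 12)) = 763604/(232/67) = 763604*(67/232) = 12790367/58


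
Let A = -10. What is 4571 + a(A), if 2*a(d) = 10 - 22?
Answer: 4565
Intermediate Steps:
a(d) = -6 (a(d) = (10 - 22)/2 = (½)*(-12) = -6)
4571 + a(A) = 4571 - 6 = 4565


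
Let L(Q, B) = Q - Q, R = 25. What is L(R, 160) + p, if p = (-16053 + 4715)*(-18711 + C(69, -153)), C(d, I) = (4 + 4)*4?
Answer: 211782502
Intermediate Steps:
C(d, I) = 32 (C(d, I) = 8*4 = 32)
L(Q, B) = 0
p = 211782502 (p = (-16053 + 4715)*(-18711 + 32) = -11338*(-18679) = 211782502)
L(R, 160) + p = 0 + 211782502 = 211782502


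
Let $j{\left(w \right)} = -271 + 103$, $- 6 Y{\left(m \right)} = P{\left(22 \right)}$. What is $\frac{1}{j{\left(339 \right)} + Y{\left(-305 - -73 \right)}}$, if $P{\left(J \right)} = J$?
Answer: $- \frac{3}{515} \approx -0.0058252$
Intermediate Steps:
$Y{\left(m \right)} = - \frac{11}{3}$ ($Y{\left(m \right)} = \left(- \frac{1}{6}\right) 22 = - \frac{11}{3}$)
$j{\left(w \right)} = -168$
$\frac{1}{j{\left(339 \right)} + Y{\left(-305 - -73 \right)}} = \frac{1}{-168 - \frac{11}{3}} = \frac{1}{- \frac{515}{3}} = - \frac{3}{515}$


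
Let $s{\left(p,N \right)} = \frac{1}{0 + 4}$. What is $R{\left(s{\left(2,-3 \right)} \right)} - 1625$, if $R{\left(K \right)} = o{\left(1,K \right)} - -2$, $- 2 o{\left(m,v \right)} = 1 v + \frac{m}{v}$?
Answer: $- \frac{13001}{8} \approx -1625.1$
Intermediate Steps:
$s{\left(p,N \right)} = \frac{1}{4}$
$o{\left(m,v \right)} = - \frac{v}{2} - \frac{m}{2 v}$ ($o{\left(m,v \right)} = - \frac{1 v + \frac{m}{v}}{2} = - \frac{v + \frac{m}{v}}{2} = - \frac{v}{2} - \frac{m}{2 v}$)
$R{\left(K \right)} = 2 + \frac{-1 - K^{2}}{2 K}$ ($R{\left(K \right)} = \frac{\left(-1\right) 1 - K^{2}}{2 K} - -2 = \frac{-1 - K^{2}}{2 K} + 2 = 2 + \frac{-1 - K^{2}}{2 K}$)
$R{\left(s{\left(2,-3 \right)} \right)} - 1625 = \left(2 - \frac{1}{8} - \frac{\frac{1}{\frac{1}{4}}}{2}\right) - 1625 = \left(2 - \frac{1}{8} - 2\right) - 1625 = - \frac{1}{8} - 1625 = - \frac{13001}{8}$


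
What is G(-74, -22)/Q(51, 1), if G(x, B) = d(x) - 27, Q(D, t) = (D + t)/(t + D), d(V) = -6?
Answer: -33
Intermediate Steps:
Q(D, t) = 1 (Q(D, t) = (D + t)/(D + t) = 1)
G(x, B) = -33 (G(x, B) = -6 - 27 = -33)
G(-74, -22)/Q(51, 1) = -33/1 = -33*1 = -33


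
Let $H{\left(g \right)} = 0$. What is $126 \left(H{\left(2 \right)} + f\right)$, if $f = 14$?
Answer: $1764$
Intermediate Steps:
$126 \left(H{\left(2 \right)} + f\right) = 126 \left(0 + 14\right) = 126 \cdot 14 = 1764$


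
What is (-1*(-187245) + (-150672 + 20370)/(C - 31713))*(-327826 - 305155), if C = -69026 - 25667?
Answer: -7491020535131166/63203 ≈ -1.1852e+11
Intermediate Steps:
C = -94693
(-1*(-187245) + (-150672 + 20370)/(C - 31713))*(-327826 - 305155) = (-1*(-187245) + (-150672 + 20370)/(-94693 - 31713))*(-327826 - 305155) = (187245 - 130302/(-126406))*(-632981) = (187245 - 130302*(-1/126406))*(-632981) = (187245 + 65151/63203)*(-632981) = (11834510886/63203)*(-632981) = -7491020535131166/63203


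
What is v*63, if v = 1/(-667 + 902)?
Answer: 63/235 ≈ 0.26809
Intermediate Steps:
v = 1/235 ≈ 0.0042553
v*63 = (1/235)*63 = 63/235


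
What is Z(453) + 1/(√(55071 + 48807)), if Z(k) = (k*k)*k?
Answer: 92959677 + √11542/34626 ≈ 9.2960e+7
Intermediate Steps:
Z(k) = k³ (Z(k) = k²*k = k³)
Z(453) + 1/(√(55071 + 48807)) = 453³ + 1/(√(55071 + 48807)) = 92959677 + 1/(√103878) = 92959677 + 1/(3*√11542) = 92959677 + √11542/34626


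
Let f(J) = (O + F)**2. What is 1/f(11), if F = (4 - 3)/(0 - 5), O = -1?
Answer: 25/36 ≈ 0.69444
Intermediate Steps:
F = -1/5 (F = 1/(-5) = 1*(-1/5) = -1/5 ≈ -0.20000)
f(J) = 36/25 (f(J) = (-1 - 1/5)**2 = (-6/5)**2 = 36/25)
1/f(11) = 1/(36/25) = 25/36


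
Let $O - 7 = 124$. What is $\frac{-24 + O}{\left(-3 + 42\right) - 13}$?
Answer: $\frac{107}{26} \approx 4.1154$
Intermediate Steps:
$O = 131$ ($O = 7 + 124 = 131$)
$\frac{-24 + O}{\left(-3 + 42\right) - 13} = \frac{-24 + 131}{\left(-3 + 42\right) - 13} = \frac{1}{39 - 13} \cdot 107 = \frac{1}{26} \cdot 107 = \frac{107}{26}$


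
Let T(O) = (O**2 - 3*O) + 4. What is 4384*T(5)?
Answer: 61376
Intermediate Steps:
T(O) = 4 + O**2 - 3*O
4384*T(5) = 4384*(4 + 5**2 - 3*5) = 4384*(4 + 25 - 15) = 4384*14 = 61376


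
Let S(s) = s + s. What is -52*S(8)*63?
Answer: -52416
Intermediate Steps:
S(s) = 2*s
-52*S(8)*63 = -104*8*63 = -52*16*63 = -832*63 = -52416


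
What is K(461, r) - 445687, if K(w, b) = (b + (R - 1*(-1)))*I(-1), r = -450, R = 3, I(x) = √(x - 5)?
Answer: -445687 - 446*I*√6 ≈ -4.4569e+5 - 1092.5*I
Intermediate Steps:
I(x) = √(-5 + x)
K(w, b) = I*√6*(4 + b) (K(w, b) = (b + (3 - 1*(-1)))*√(-5 - 1) = (b + (3 + 1))*√(-6) = (b + 4)*(I*√6) = (4 + b)*(I*√6) = I*√6*(4 + b))
K(461, r) - 445687 = I*√6*(4 - 450) - 445687 = I*√6*(-446) - 445687 = -446*I*√6 - 445687 = -445687 - 446*I*√6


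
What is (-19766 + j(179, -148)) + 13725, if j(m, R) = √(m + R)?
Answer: -6041 + √31 ≈ -6035.4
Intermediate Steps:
j(m, R) = √(R + m)
(-19766 + j(179, -148)) + 13725 = (-19766 + √(-148 + 179)) + 13725 = (-19766 + √31) + 13725 = -6041 + √31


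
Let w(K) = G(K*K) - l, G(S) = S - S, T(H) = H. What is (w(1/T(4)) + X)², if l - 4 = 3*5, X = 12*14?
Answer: 22201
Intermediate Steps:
X = 168
l = 19 (l = 4 + 3*5 = 4 + 15 = 19)
G(S) = 0
w(K) = -19 (w(K) = 0 - 1*19 = 0 - 19 = -19)
(w(1/T(4)) + X)² = (-19 + 168)² = 149² = 22201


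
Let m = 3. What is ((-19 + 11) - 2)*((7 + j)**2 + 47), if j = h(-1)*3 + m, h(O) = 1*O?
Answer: -960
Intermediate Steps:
h(O) = O
j = 0 (j = -1*3 + 3 = -3 + 3 = 0)
((-19 + 11) - 2)*((7 + j)**2 + 47) = ((-19 + 11) - 2)*((7 + 0)**2 + 47) = (-8 - 2)*(7**2 + 47) = -10*(49 + 47) = -10*96 = -960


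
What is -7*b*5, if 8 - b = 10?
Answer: 70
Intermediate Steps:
b = -2 (b = 8 - 1*10 = 8 - 10 = -2)
-7*b*5 = -7*(-2)*5 = 14*5 = 70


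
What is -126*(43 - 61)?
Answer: 2268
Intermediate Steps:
-126*(43 - 61) = -126*(-18) = 2268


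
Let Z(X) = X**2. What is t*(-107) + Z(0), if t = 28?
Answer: -2996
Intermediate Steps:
t*(-107) + Z(0) = 28*(-107) + 0**2 = -2996 + 0 = -2996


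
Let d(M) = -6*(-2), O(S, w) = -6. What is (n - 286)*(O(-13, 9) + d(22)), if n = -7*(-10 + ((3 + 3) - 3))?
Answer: -1422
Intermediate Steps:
d(M) = 12
n = 49 (n = -7*(-10 + (6 - 3)) = -7*(-10 + 3) = -7*(-7) = 49)
(n - 286)*(O(-13, 9) + d(22)) = (49 - 286)*(-6 + 12) = -237*6 = -1422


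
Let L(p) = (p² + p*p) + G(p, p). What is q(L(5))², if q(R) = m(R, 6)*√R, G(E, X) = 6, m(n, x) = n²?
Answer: 550731776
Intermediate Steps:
L(p) = 6 + 2*p² (L(p) = (p² + p*p) + 6 = (p² + p²) + 6 = 2*p² + 6 = 6 + 2*p²)
q(R) = R^(5/2) (q(R) = R²*√R = R^(5/2))
q(L(5))² = ((6 + 2*5²)^(5/2))² = ((6 + 2*25)^(5/2))² = ((6 + 50)^(5/2))² = (56^(5/2))² = (6272*√14)² = 550731776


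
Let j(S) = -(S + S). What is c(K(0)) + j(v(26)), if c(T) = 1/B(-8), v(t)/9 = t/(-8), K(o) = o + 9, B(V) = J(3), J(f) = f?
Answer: 353/6 ≈ 58.833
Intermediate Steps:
B(V) = 3
K(o) = 9 + o
v(t) = -9*t/8 (v(t) = 9*(t/(-8)) = 9*(t*(-1/8)) = 9*(-t/8) = -9*t/8)
c(T) = 1/3
j(S) = -2*S
c(K(0)) + j(v(26)) = 1/3 - (-9)*26/4 = 1/3 - 2*(-117/4) = 1/3 + 117/2 = 353/6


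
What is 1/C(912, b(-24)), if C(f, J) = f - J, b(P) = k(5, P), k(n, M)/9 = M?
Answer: 1/1128 ≈ 0.00088653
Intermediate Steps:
k(n, M) = 9*M
b(P) = 9*P
1/C(912, b(-24)) = 1/(912 - 9*(-24)) = 1/(912 - 1*(-216)) = 1/(912 + 216) = 1/1128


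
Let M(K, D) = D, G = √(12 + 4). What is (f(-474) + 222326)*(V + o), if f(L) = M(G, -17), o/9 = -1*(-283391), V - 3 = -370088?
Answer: 484730102106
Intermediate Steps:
V = -370085 (V = 3 - 370088 = -370085)
o = 2550519 (o = 9*(-1*(-283391)) = 9*283391 = 2550519)
G = 4 (G = √16 = 4)
f(L) = -17
(f(-474) + 222326)*(V + o) = (-17 + 222326)*(-370085 + 2550519) = 222309*2180434 = 484730102106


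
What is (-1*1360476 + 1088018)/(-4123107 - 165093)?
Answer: 136229/2144100 ≈ 0.063537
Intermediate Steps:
(-1*1360476 + 1088018)/(-4123107 - 165093) = (-1360476 + 1088018)/(-4288200) = -272458*(-1/4288200) = 136229/2144100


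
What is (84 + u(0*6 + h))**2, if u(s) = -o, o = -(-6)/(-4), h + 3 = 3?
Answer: 29241/4 ≈ 7310.3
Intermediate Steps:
h = 0 (h = -3 + 3 = 0)
o = -3/2 (o = -(-6)*(-1)/4 = -2*3/4 = -3/2 ≈ -1.5000)
u(s) = 3/2 (u(s) = -1*(-3/2) = 3/2)
(84 + u(0*6 + h))**2 = (84 + 3/2)**2 = (171/2)**2 = 29241/4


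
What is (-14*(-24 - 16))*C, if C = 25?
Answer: 14000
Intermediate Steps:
(-14*(-24 - 16))*C = -14*(-24 - 16)*25 = -14*(-40)*25 = 560*25 = 14000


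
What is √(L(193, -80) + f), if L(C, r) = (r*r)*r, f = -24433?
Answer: I*√536433 ≈ 732.42*I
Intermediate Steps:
L(C, r) = r³ (L(C, r) = r²*r = r³)
√(L(193, -80) + f) = √((-80)³ - 24433) = √(-512000 - 24433) = √(-536433) = I*√536433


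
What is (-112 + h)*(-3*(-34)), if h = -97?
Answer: -21318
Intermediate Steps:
(-112 + h)*(-3*(-34)) = (-112 - 97)*(-3*(-34)) = -209*102 = -21318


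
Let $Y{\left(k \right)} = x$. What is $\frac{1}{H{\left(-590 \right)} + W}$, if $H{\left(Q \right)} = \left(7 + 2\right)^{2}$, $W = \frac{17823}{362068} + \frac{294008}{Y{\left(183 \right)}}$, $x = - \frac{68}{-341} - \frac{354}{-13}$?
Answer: $\frac{22013372332}{237732561237245} \approx 9.2597 \cdot 10^{-5}$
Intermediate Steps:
$x = \frac{121598}{4433}$ ($x = \left(-68\right) \left(- \frac{1}{341}\right) - - \frac{354}{13} = \frac{68}{341} + \frac{354}{13} = \frac{121598}{4433} \approx 27.43$)
$Y{\left(k \right)} = \frac{121598}{4433}$
$W = \frac{235949478078353}{22013372332}$ ($W = \frac{17823}{362068} + \frac{294008}{\frac{121598}{4433}} = 17823 \cdot \frac{1}{362068} + 294008 \cdot \frac{4433}{121598} = \frac{17823}{362068} + \frac{651668732}{60799} = \frac{235949478078353}{22013372332} \approx 10718.0$)
$H{\left(Q \right)} = 81$ ($H{\left(Q \right)} = 9^{2} = 81$)
$\frac{1}{H{\left(-590 \right)} + W} = \frac{1}{81 + \frac{235949478078353}{22013372332}} = \frac{1}{\frac{237732561237245}{22013372332}} = \frac{22013372332}{237732561237245}$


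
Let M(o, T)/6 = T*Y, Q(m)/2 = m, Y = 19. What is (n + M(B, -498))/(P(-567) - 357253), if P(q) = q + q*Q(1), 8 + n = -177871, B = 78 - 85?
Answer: 234651/358954 ≈ 0.65371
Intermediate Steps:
B = -7
n = -177879 (n = -8 - 177871 = -177879)
Q(m) = 2*m
P(q) = 3*q (P(q) = q + q*(2*1) = q + q*2 = q + 2*q = 3*q)
M(o, T) = 114*T (M(o, T) = 6*(T*19) = 6*(19*T) = 114*T)
(n + M(B, -498))/(P(-567) - 357253) = (-177879 + 114*(-498))/(3*(-567) - 357253) = (-177879 - 56772)/(-1701 - 357253) = -234651/(-358954) = -234651*(-1/358954) = 234651/358954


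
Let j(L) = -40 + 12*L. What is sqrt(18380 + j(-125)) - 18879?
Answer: -18879 + 2*sqrt(4210) ≈ -18749.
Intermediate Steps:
sqrt(18380 + j(-125)) - 18879 = sqrt(18380 + (-40 + 12*(-125))) - 18879 = sqrt(18380 + (-40 - 1500)) - 18879 = sqrt(18380 - 1540) - 18879 = sqrt(16840) - 18879 = 2*sqrt(4210) - 18879 = -18879 + 2*sqrt(4210)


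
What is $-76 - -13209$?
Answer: $13133$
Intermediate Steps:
$-76 - -13209 = -76 + 13209 = 13133$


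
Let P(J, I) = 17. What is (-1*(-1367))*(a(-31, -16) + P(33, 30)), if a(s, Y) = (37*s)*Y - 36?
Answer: 25061211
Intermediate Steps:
a(s, Y) = -36 + 37*Y*s (a(s, Y) = 37*Y*s - 36 = -36 + 37*Y*s)
(-1*(-1367))*(a(-31, -16) + P(33, 30)) = (-1*(-1367))*((-36 + 37*(-16)*(-31)) + 17) = 1367*((-36 + 18352) + 17) = 1367*(18316 + 17) = 1367*18333 = 25061211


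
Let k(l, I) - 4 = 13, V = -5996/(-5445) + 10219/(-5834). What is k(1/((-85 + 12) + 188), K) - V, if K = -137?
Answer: 560686001/31766130 ≈ 17.650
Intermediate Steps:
V = -20661791/31766130 (V = -5996*(-1/5445) + 10219*(-1/5834) = 5996/5445 - 10219/5834 = -20661791/31766130 ≈ -0.65043)
k(l, I) = 17 (k(l, I) = 4 + 13 = 17)
k(1/((-85 + 12) + 188), K) - V = 17 - 1*(-20661791/31766130) = 17 + 20661791/31766130 = 560686001/31766130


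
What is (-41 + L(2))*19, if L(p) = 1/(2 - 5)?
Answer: -2356/3 ≈ -785.33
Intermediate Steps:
L(p) = -⅓ (L(p) = 1/(-3) = -⅓)
(-41 + L(2))*19 = (-41 - ⅓)*19 = -124/3*19 = -2356/3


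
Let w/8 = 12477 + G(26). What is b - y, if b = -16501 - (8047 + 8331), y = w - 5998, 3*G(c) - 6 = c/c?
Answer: -380147/3 ≈ -1.2672e+5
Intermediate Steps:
G(c) = 7/3 (G(c) = 2 + (c/c)/3 = 2 + (⅓)*1 = 2 + ⅓ = 7/3)
w = 299504/3 (w = 8*(12477 + 7/3) = 8*(37438/3) = 299504/3 ≈ 99835.)
y = 281510/3 (y = 299504/3 - 5998 = 281510/3 ≈ 93837.)
b = -32879 (b = -16501 - 1*16378 = -16501 - 16378 = -32879)
b - y = -32879 - 1*281510/3 = -32879 - 281510/3 = -380147/3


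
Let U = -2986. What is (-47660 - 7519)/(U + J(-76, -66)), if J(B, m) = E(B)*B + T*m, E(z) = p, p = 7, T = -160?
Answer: -55179/7042 ≈ -7.8357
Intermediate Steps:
E(z) = 7
J(B, m) = -160*m + 7*B (J(B, m) = 7*B - 160*m = -160*m + 7*B)
(-47660 - 7519)/(U + J(-76, -66)) = (-47660 - 7519)/(-2986 + (-160*(-66) + 7*(-76))) = -55179/(-2986 + (10560 - 532)) = -55179/(-2986 + 10028) = -55179/7042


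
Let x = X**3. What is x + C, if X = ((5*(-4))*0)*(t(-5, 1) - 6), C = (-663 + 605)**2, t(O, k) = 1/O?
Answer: 3364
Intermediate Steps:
C = 3364 (C = (-58)**2 = 3364)
X = 0 (X = ((5*(-4))*0)*(1/(-5) - 6) = (-20*0)*(-1/5 - 6) = 0*(-31/5) = 0)
x = 0 (x = 0**3 = 0)
x + C = 0 + 3364 = 3364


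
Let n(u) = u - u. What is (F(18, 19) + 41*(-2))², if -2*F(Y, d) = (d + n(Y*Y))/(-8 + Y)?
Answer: 2752281/400 ≈ 6880.7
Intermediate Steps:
n(u) = 0
F(Y, d) = -d/(2*(-8 + Y)) (F(Y, d) = -(d + 0)/(2*(-8 + Y)) = -d/(2*(-8 + Y)))
(F(18, 19) + 41*(-2))² = (-1*19/(-16 + 2*18) + 41*(-2))² = (-1*19/(-16 + 36) - 82)² = (-1*19/20 - 82)² = (-1*19*1/20 - 82)² = (-19/20 - 82)² = (-1659/20)² = 2752281/400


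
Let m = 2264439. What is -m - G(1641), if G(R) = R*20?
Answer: -2297259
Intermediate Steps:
G(R) = 20*R
-m - G(1641) = -1*2264439 - 20*1641 = -2264439 - 1*32820 = -2264439 - 32820 = -2297259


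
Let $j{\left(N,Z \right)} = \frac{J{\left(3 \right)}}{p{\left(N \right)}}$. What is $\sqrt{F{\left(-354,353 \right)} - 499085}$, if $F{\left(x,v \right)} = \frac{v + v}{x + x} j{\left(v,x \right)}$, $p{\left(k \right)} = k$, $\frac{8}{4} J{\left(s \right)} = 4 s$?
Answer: $\frac{8 i \sqrt{27145546}}{59} \approx 706.46 i$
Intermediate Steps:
$J{\left(s \right)} = 2 s$ ($J{\left(s \right)} = \frac{4 s}{2} = 2 s$)
$j{\left(N,Z \right)} = \frac{6}{N}$ ($j{\left(N,Z \right)} = \frac{2 \cdot 3}{N} = \frac{6}{N}$)
$F{\left(x,v \right)} = \frac{6}{x}$ ($F{\left(x,v \right)} = \frac{v + v}{x + x} \frac{6}{v} = \frac{2 v}{2 x} \frac{6}{v} = 2 v \frac{1}{2 x} \frac{6}{v} = \frac{v}{x} \frac{6}{v} = \frac{6}{x}$)
$\sqrt{F{\left(-354,353 \right)} - 499085} = \sqrt{\frac{6}{-354} - 499085} = \sqrt{6 \left(- \frac{1}{354}\right) - 499085} = \sqrt{- \frac{1}{59} - 499085} = \sqrt{- \frac{29446016}{59}} = \frac{8 i \sqrt{27145546}}{59}$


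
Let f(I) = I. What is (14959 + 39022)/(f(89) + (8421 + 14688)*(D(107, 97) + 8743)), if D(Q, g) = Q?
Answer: 53981/204514739 ≈ 0.00026395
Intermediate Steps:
(14959 + 39022)/(f(89) + (8421 + 14688)*(D(107, 97) + 8743)) = (14959 + 39022)/(89 + (8421 + 14688)*(107 + 8743)) = 53981/(89 + 23109*8850) = 53981/(89 + 204514650) = 53981/204514739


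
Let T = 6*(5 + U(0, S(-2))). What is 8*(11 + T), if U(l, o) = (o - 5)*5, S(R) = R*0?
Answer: -872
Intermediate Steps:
S(R) = 0
U(l, o) = -25 + 5*o (U(l, o) = (-5 + o)*5 = -25 + 5*o)
T = -120 (T = 6*(5 + (-25 + 5*0)) = 6*(5 + (-25 + 0)) = 6*(5 - 25) = 6*(-20) = -120)
8*(11 + T) = 8*(11 - 120) = 8*(-109) = -872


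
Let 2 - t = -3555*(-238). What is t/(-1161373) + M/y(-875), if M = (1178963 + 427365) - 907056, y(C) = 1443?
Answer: 813336525440/1675861239 ≈ 485.32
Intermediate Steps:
t = -846088 (t = 2 - (-3555)*(-238) = 2 - 1*846090 = 2 - 846090 = -846088)
M = 699272 (M = 1606328 - 907056 = 699272)
t/(-1161373) + M/y(-875) = -846088/(-1161373) + 699272/1443 = -846088*(-1/1161373) + 699272*(1/1443) = 846088/1161373 + 699272/1443 = 813336525440/1675861239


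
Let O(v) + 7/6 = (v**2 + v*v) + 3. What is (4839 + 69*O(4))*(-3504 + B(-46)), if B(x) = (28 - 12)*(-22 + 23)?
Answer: -25021168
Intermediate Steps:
O(v) = 11/6 + 2*v**2 (O(v) = -7/6 + ((v**2 + v*v) + 3) = -7/6 + ((v**2 + v**2) + 3) = -7/6 + (2*v**2 + 3) = -7/6 + (3 + 2*v**2) = 11/6 + 2*v**2)
B(x) = 16 (B(x) = 16*1 = 16)
(4839 + 69*O(4))*(-3504 + B(-46)) = (4839 + 69*(11/6 + 2*4**2))*(-3504 + 16) = (4839 + 69*(11/6 + 2*16))*(-3488) = (4839 + 69*(11/6 + 32))*(-3488) = (4839 + 69*(203/6))*(-3488) = (4839 + 4669/2)*(-3488) = (14347/2)*(-3488) = -25021168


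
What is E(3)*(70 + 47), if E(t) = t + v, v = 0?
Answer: 351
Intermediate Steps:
E(t) = t (E(t) = t + 0 = t)
E(3)*(70 + 47) = 3*(70 + 47) = 3*117 = 351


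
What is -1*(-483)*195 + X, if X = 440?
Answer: 94625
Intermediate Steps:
-1*(-483)*195 + X = -1*(-483)*195 + 440 = 483*195 + 440 = 94185 + 440 = 94625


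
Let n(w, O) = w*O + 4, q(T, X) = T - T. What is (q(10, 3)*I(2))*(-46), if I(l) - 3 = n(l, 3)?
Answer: 0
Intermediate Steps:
q(T, X) = 0
n(w, O) = 4 + O*w (n(w, O) = O*w + 4 = 4 + O*w)
I(l) = 7 + 3*l (I(l) = 3 + (4 + 3*l) = 7 + 3*l)
(q(10, 3)*I(2))*(-46) = (0*(7 + 3*2))*(-46) = (0*(7 + 6))*(-46) = (0*13)*(-46) = 0*(-46) = 0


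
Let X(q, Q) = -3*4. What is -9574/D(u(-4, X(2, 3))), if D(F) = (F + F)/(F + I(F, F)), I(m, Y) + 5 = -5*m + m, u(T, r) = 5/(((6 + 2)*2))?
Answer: 90953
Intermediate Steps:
X(q, Q) = -12
u(T, r) = 5/16 (u(T, r) = 5/((8*2)) = 5/16)
I(m, Y) = -5 - 4*m (I(m, Y) = -5 + (-5*m + m) = -5 - 4*m)
D(F) = 2*F/(-5 - 3*F) (D(F) = (F + F)/(F + (-5 - 4*F)) = (2*F)/(-5 - 3*F) = 2*F/(-5 - 3*F))
-9574/D(u(-4, X(2, 3))) = -9574/((-2*5/16/(5 + 3*(5/16)))) = -9574/((-2*5/16/(5 + 15/16))) = -9574/((-2*5/16/95/16)) = -9574/((-2*5/16*16/95)) = -9574/(-2/19) = -9574*(-19/2) = 90953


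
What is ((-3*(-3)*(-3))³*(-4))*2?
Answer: 157464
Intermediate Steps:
((-3*(-3)*(-3))³*(-4))*2 = ((9*(-3))³*(-4))*2 = ((-27)³*(-4))*2 = -19683*(-4)*2 = 78732*2 = 157464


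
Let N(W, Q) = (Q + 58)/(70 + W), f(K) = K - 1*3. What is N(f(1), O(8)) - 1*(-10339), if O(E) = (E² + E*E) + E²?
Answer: 351651/34 ≈ 10343.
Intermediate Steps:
f(K) = -3 + K (f(K) = K - 3 = -3 + K)
O(E) = 3*E² (O(E) = (E² + E²) + E² = 2*E² + E² = 3*E²)
N(W, Q) = (58 + Q)/(70 + W)
N(f(1), O(8)) - 1*(-10339) = (58 + 3*8²)/(70 + (-3 + 1)) - 1*(-10339) = (58 + 3*64)/(70 - 2) + 10339 = (58 + 192)/68 + 10339 = (1/68)*250 + 10339 = 125/34 + 10339 = 351651/34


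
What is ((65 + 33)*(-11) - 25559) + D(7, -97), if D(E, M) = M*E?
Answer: -27316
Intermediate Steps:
D(E, M) = E*M
((65 + 33)*(-11) - 25559) + D(7, -97) = ((65 + 33)*(-11) - 25559) + 7*(-97) = (98*(-11) - 25559) - 679 = (-1078 - 25559) - 679 = -26637 - 679 = -27316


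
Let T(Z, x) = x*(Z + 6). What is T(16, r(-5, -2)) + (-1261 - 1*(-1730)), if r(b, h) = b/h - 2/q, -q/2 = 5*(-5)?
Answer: 13078/25 ≈ 523.12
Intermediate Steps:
q = 50 (q = -10*(-5) = -2*(-25) = 50)
r(b, h) = -1/25 + b/h (r(b, h) = b/h - 2/50 = b/h - 2*1/50 = b/h - 1/25 = -1/25 + b/h)
T(Z, x) = x*(6 + Z)
T(16, r(-5, -2)) + (-1261 - 1*(-1730)) = ((-5 - 1/25*(-2))/(-2))*(6 + 16) + (-1261 - 1*(-1730)) = -(-5 + 2/25)/2*22 + (-1261 + 1730) = -½*(-123/25)*22 + 469 = (123/50)*22 + 469 = 1353/25 + 469 = 13078/25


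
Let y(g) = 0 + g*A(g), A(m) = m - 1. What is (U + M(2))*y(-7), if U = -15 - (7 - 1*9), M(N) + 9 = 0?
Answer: -1232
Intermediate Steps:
M(N) = -9 (M(N) = -9 + 0 = -9)
A(m) = -1 + m
U = -13 (U = -15 - (7 - 9) = -15 - 1*(-2) = -15 + 2 = -13)
y(g) = g*(-1 + g) (y(g) = 0 + g*(-1 + g) = g*(-1 + g))
(U + M(2))*y(-7) = (-13 - 9)*(-7*(-1 - 7)) = -(-154)*(-8) = -22*56 = -1232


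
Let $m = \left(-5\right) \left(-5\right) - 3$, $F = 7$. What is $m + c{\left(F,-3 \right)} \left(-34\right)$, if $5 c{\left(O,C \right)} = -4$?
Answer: $\frac{246}{5} \approx 49.2$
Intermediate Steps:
$c{\left(O,C \right)} = - \frac{4}{5}$ ($c{\left(O,C \right)} = \frac{1}{5} \left(-4\right) = - \frac{4}{5}$)
$m = 22$ ($m = 25 - 3 = 22$)
$m + c{\left(F,-3 \right)} \left(-34\right) = 22 - - \frac{136}{5} = 22 + \frac{136}{5} = \frac{246}{5}$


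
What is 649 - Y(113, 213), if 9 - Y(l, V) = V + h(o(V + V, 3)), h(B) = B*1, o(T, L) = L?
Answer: 856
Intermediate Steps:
h(B) = B
Y(l, V) = 6 - V (Y(l, V) = 9 - (V + 3) = 9 - (3 + V) = 9 + (-3 - V) = 6 - V)
649 - Y(113, 213) = 649 - (6 - 1*213) = 649 - (6 - 213) = 649 - 1*(-207) = 649 + 207 = 856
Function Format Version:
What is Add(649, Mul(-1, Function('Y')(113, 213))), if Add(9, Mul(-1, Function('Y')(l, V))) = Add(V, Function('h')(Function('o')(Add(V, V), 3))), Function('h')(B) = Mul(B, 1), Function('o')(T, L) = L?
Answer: 856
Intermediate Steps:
Function('h')(B) = B
Function('Y')(l, V) = Add(6, Mul(-1, V)) (Function('Y')(l, V) = Add(9, Mul(-1, Add(V, 3))) = Add(9, Mul(-1, Add(3, V))) = Add(9, Add(-3, Mul(-1, V))) = Add(6, Mul(-1, V)))
Add(649, Mul(-1, Function('Y')(113, 213))) = Add(649, Mul(-1, Add(6, Mul(-1, 213)))) = Add(649, Mul(-1, Add(6, -213))) = Add(649, Mul(-1, -207)) = Add(649, 207) = 856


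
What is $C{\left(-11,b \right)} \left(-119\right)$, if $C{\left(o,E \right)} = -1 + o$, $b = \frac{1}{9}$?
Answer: $1428$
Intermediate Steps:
$b = \frac{1}{9} \approx 0.11111$
$C{\left(-11,b \right)} \left(-119\right) = \left(-1 - 11\right) \left(-119\right) = \left(-12\right) \left(-119\right) = 1428$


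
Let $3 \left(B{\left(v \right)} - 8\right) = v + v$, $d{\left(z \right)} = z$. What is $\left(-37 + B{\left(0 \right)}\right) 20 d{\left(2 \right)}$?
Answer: $-1160$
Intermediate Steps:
$B{\left(v \right)} = 8 + \frac{2 v}{3}$ ($B{\left(v \right)} = 8 + \frac{v + v}{3} = 8 + \frac{2 v}{3}$)
$\left(-37 + B{\left(0 \right)}\right) 20 d{\left(2 \right)} = \left(-37 + \left(8 + \frac{2}{3} \cdot 0\right)\right) 20 \cdot 2 = \left(-37 + \left(8 + 0\right)\right) 40 = \left(-37 + 8\right) 40 = \left(-29\right) 40 = -1160$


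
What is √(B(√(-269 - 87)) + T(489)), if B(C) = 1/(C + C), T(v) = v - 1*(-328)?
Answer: √(25885828 - 89*I*√89)/178 ≈ 28.583 - 0.00046356*I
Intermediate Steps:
T(v) = 328 + v (T(v) = v + 328 = 328 + v)
B(C) = 1/(2*C)
√(B(√(-269 - 87)) + T(489)) = √(1/(2*(√(-269 - 87))) + (328 + 489)) = √(1/(2*(√(-356))) + 817) = √(1/(2*((2*I*√89))) + 817) = √((-I*√89/178)/2 + 817) = √(-I*√89/356 + 817) = √(817 - I*√89/356)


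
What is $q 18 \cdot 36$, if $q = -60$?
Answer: $-38880$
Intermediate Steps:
$q 18 \cdot 36 = \left(-60\right) 18 \cdot 36 = \left(-1080\right) 36 = -38880$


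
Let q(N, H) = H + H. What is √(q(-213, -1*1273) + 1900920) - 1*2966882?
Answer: -2966882 + √1898374 ≈ -2.9655e+6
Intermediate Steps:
q(N, H) = 2*H
√(q(-213, -1*1273) + 1900920) - 1*2966882 = √(2*(-1*1273) + 1900920) - 1*2966882 = √(2*(-1273) + 1900920) - 2966882 = √(-2546 + 1900920) - 2966882 = √1898374 - 2966882 = -2966882 + √1898374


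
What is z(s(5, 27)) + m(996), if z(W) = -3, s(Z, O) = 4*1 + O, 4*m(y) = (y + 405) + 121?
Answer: 755/2 ≈ 377.50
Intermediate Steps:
m(y) = 263/2 + y/4 (m(y) = ((y + 405) + 121)/4 = ((405 + y) + 121)/4 = (526 + y)/4 = 263/2 + y/4)
s(Z, O) = 4 + O
z(s(5, 27)) + m(996) = -3 + (263/2 + (¼)*996) = -3 + (263/2 + 249) = -3 + 761/2 = 755/2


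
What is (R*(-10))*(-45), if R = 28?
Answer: 12600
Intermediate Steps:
(R*(-10))*(-45) = (28*(-10))*(-45) = -280*(-45) = 12600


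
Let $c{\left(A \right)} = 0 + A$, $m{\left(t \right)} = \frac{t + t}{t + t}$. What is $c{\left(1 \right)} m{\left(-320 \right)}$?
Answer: $1$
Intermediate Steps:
$m{\left(t \right)} = 1$ ($m{\left(t \right)} = \frac{2 t}{2 t} = 2 t \frac{1}{2 t} = 1$)
$c{\left(A \right)} = A$
$c{\left(1 \right)} m{\left(-320 \right)} = 1 \cdot 1 = 1$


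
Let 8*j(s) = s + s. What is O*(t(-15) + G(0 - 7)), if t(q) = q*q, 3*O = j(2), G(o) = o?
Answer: 109/3 ≈ 36.333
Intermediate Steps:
j(s) = s/4 (j(s) = (s + s)/8 = (2*s)/8 = s/4)
O = 1/6 (O = ((1/4)*2)/3 = (1/3)*(1/2) = 1/6 ≈ 0.16667)
t(q) = q**2
O*(t(-15) + G(0 - 7)) = ((-15)**2 + (0 - 7))/6 = (225 - 7)/6 = (1/6)*218 = 109/3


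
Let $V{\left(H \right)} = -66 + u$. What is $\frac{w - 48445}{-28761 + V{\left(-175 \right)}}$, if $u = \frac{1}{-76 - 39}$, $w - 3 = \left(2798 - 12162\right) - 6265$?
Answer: $\frac{7368165}{3315106} \approx 2.2226$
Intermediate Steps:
$w = -15626$ ($w = 3 + \left(\left(2798 - 12162\right) - 6265\right) = 3 - 15629 = -15626$)
$u = - \frac{1}{115}$ ($u = \frac{1}{-115} = - \frac{1}{115} \approx -0.0086956$)
$V{\left(H \right)} = - \frac{7591}{115}$ ($V{\left(H \right)} = -66 - \frac{1}{115} = - \frac{7591}{115}$)
$\frac{w - 48445}{-28761 + V{\left(-175 \right)}} = \frac{-15626 - 48445}{-28761 - \frac{7591}{115}} = - \frac{64071}{- \frac{3315106}{115}} = \left(-64071\right) \left(- \frac{115}{3315106}\right) = \frac{7368165}{3315106}$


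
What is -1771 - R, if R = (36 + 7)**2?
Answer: -3620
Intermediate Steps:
R = 1849 (R = 43**2 = 1849)
-1771 - R = -1771 - 1*1849 = -1771 - 1849 = -3620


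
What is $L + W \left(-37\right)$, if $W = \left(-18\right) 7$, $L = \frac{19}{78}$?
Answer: $\frac{363655}{78} \approx 4662.2$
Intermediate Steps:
$L = \frac{19}{78}$ ($L = 19 \cdot \frac{1}{78} = \frac{19}{78} \approx 0.24359$)
$W = -126$
$L + W \left(-37\right) = \frac{19}{78} - -4662 = \frac{19}{78} + 4662 = \frac{363655}{78}$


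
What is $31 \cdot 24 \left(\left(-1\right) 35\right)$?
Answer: $-26040$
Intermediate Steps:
$31 \cdot 24 \left(\left(-1\right) 35\right) = 744 \left(-35\right) = -26040$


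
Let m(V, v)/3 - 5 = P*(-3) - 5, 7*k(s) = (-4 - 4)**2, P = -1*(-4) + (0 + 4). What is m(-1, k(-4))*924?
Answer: -66528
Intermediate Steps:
P = 8 (P = 4 + 4 = 8)
k(s) = 64/7 (k(s) = (-4 - 4)**2/7 = (1/7)*(-8)**2 = (1/7)*64 = 64/7)
m(V, v) = -72 (m(V, v) = 15 + 3*(8*(-3) - 5) = 15 + 3*(-24 - 5) = 15 + 3*(-29) = 15 - 87 = -72)
m(-1, k(-4))*924 = -72*924 = -66528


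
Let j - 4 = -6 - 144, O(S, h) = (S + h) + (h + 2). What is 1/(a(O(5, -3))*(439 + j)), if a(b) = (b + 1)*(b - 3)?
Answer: -1/1172 ≈ -0.00085324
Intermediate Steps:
O(S, h) = 2 + S + 2*h (O(S, h) = (S + h) + (2 + h) = 2 + S + 2*h)
a(b) = (1 + b)*(-3 + b)
j = -146 (j = 4 + (-6 - 144) = 4 - 150 = -146)
1/(a(O(5, -3))*(439 + j)) = 1/((-3 + (2 + 5 + 2*(-3))² - 2*(2 + 5 + 2*(-3)))*(439 - 146)) = 1/((-3 + (2 + 5 - 6)² - 2*(2 + 5 - 6))*293) = 1/((-3 + 1² - 2*1)*293) = 1/((-3 + 1 - 2)*293) = 1/(-4*293) = 1/(-1172) = -1/1172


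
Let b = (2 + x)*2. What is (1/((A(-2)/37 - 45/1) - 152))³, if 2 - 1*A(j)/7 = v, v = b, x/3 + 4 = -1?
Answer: -50653/356853433357 ≈ -1.4194e-7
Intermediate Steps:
x = -15 (x = -12 + 3*(-1) = -12 - 3 = -15)
b = -26 (b = (2 - 15)*2 = -13*2 = -26)
v = -26
A(j) = 196 (A(j) = 14 - 7*(-26) = 14 + 182 = 196)
(1/((A(-2)/37 - 45/1) - 152))³ = (1/((196/37 - 45/1) - 152))³ = (1/((196*(1/37) - 45*1) - 152))³ = (1/((196/37 - 45) - 152))³ = (1/(-1469/37 - 152))³ = (1/(-7093/37))³ = (-37/7093)³ = -50653/356853433357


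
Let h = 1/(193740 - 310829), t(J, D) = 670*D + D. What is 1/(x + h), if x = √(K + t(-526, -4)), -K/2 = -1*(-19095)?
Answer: -117089/560375751686955 - 13709833921*I*√40874/560375751686955 ≈ -2.0895e-10 - 0.0049463*I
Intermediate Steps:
t(J, D) = 671*D
K = -38190 (K = -(-2)*(-19095) = -2*19095 = -38190)
x = I*√40874 (x = √(-38190 + 671*(-4)) = √(-38190 - 2684) = √(-40874) = I*√40874 ≈ 202.17*I)
h = -1/117089 (h = 1/(-117089) = -1/117089 ≈ -8.5405e-6)
1/(x + h) = 1/(I*√40874 - 1/117089) = 1/(-1/117089 + I*√40874)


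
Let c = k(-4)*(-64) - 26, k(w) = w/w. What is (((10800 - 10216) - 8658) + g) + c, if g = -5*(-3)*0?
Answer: -8164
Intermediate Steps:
k(w) = 1
g = 0 (g = 15*0 = 0)
c = -90 (c = 1*(-64) - 26 = -64 - 26 = -90)
(((10800 - 10216) - 8658) + g) + c = (((10800 - 10216) - 8658) + 0) - 90 = ((584 - 8658) + 0) - 90 = (-8074 + 0) - 90 = -8074 - 90 = -8164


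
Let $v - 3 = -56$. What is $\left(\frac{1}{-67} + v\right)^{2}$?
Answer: $\frac{12616704}{4489} \approx 2810.6$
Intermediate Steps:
$v = -53$ ($v = 3 - 56 = -53$)
$\left(\frac{1}{-67} + v\right)^{2} = \left(\frac{1}{-67} - 53\right)^{2} = \left(- \frac{1}{67} - 53\right)^{2} = \left(- \frac{3552}{67}\right)^{2} = \frac{12616704}{4489}$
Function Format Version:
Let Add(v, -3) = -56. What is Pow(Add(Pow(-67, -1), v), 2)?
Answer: Rational(12616704, 4489) ≈ 2810.6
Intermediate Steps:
v = -53 (v = Add(3, -56) = -53)
Pow(Add(Pow(-67, -1), v), 2) = Pow(Add(Pow(-67, -1), -53), 2) = Pow(Add(Rational(-1, 67), -53), 2) = Pow(Rational(-3552, 67), 2) = Rational(12616704, 4489)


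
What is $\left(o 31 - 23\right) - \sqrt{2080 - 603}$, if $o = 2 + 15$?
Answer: $504 - \sqrt{1477} \approx 465.57$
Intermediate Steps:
$o = 17$
$\left(o 31 - 23\right) - \sqrt{2080 - 603} = \left(17 \cdot 31 - 23\right) - \sqrt{2080 - 603} = \left(527 - 23\right) - \sqrt{1477} = 504 - \sqrt{1477}$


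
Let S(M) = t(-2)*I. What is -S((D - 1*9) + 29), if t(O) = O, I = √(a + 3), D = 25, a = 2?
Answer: 2*√5 ≈ 4.4721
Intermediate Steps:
I = √5 (I = √(2 + 3) = √5 ≈ 2.2361)
S(M) = -2*√5
-S((D - 1*9) + 29) = -(-2)*√5 = 2*√5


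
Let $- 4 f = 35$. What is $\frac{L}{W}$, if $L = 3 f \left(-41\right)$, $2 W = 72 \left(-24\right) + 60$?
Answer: $- \frac{1435}{1112} \approx -1.2905$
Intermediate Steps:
$W = -834$ ($W = \frac{72 \left(-24\right) + 60}{2} = \frac{-1728 + 60}{2} = \frac{1}{2} \left(-1668\right) = -834$)
$f = - \frac{35}{4}$ ($f = \left(- \frac{1}{4}\right) 35 = - \frac{35}{4} \approx -8.75$)
$L = \frac{4305}{4}$ ($L = 3 \left(- \frac{35}{4}\right) \left(-41\right) = \left(- \frac{105}{4}\right) \left(-41\right) = \frac{4305}{4} \approx 1076.3$)
$\frac{L}{W} = \frac{4305}{4 \left(-834\right)} = \frac{4305}{4} \left(- \frac{1}{834}\right) = - \frac{1435}{1112}$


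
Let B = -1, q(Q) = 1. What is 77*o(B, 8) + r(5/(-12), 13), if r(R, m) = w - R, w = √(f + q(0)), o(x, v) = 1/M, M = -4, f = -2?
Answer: -113/6 + I ≈ -18.833 + 1.0*I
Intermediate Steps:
o(x, v) = -¼ (o(x, v) = 1/(-4) = -¼)
w = I (w = √(-2 + 1) = √(-1) = I ≈ 1.0*I)
r(R, m) = I - R
77*o(B, 8) + r(5/(-12), 13) = 77*(-¼) + (I - 5/(-12)) = -77/4 + (I - 5*(-1)/12) = -77/4 + (I - 1*(-5/12)) = -77/4 + (I + 5/12) = -77/4 + (5/12 + I) = -113/6 + I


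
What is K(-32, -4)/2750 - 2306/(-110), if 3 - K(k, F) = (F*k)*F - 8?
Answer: 58173/2750 ≈ 21.154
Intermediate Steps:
K(k, F) = 11 - k*F² (K(k, F) = 3 - ((F*k)*F - 8) = 3 - (k*F² - 8) = 3 - (-8 + k*F²) = 3 + (8 - k*F²) = 11 - k*F²)
K(-32, -4)/2750 - 2306/(-110) = (11 - 1*(-32)*(-4)²)/2750 - 2306/(-110) = (11 - 1*(-32)*16)*(1/2750) - 2306*(-1/110) = (11 + 512)*(1/2750) + 1153/55 = 523*(1/2750) + 1153/55 = 523/2750 + 1153/55 = 58173/2750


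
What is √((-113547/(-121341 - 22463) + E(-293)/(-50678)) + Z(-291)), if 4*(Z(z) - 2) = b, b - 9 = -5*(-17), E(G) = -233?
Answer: √87281205188045257753/1821924778 ≈ 5.1278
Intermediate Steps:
b = 94 (b = 9 - 5*(-17) = 9 + 85 = 94)
Z(z) = 51/2 (Z(z) = 2 + (¼)*94 = 2 + 47/2 = 51/2)
√((-113547/(-121341 - 22463) + E(-293)/(-50678)) + Z(-291)) = √((-113547/(-121341 - 22463) - 233/(-50678)) + 51/2) = √((-113547/(-143804) - 233*(-1/50678)) + 51/2) = √((-113547*(-1/143804) + 233/50678) + 51/2) = √((113547/143804 + 233/50678) + 51/2) = √(2893920599/3643849556 + 51/2) = √(95812084277/3643849556) = √87281205188045257753/1821924778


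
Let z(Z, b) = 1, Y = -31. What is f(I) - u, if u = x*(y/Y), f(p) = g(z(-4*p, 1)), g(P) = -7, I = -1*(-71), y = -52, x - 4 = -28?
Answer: 1031/31 ≈ 33.258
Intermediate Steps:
x = -24 (x = 4 - 28 = -24)
I = 71
f(p) = -7
u = -1248/31 (u = -(-1248)/(-31) = -(-1248)*(-1)/31 = -24*52/31 = -1248/31 ≈ -40.258)
f(I) - u = -7 - 1*(-1248/31) = -7 + 1248/31 = 1031/31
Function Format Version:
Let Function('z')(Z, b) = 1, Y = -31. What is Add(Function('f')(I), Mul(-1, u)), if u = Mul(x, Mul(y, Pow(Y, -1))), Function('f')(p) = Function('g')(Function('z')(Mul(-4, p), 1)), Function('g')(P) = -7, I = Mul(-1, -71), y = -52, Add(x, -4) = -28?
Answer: Rational(1031, 31) ≈ 33.258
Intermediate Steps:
x = -24 (x = Add(4, -28) = -24)
I = 71
Function('f')(p) = -7
u = Rational(-1248, 31) (u = Mul(-24, Mul(-52, Pow(-31, -1))) = Mul(-24, Mul(-52, Rational(-1, 31))) = Mul(-24, Rational(52, 31)) = Rational(-1248, 31) ≈ -40.258)
Add(Function('f')(I), Mul(-1, u)) = Add(-7, Mul(-1, Rational(-1248, 31))) = Add(-7, Rational(1248, 31)) = Rational(1031, 31)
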